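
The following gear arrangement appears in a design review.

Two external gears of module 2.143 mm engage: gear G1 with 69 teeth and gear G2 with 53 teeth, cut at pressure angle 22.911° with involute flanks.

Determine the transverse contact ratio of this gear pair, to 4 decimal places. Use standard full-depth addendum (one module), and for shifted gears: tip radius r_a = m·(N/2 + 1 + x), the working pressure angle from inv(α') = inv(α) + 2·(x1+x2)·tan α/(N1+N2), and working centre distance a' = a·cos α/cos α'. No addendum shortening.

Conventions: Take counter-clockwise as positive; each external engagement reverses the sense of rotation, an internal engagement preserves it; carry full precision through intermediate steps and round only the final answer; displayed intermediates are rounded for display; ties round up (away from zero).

topology: single-mesh involute geometry — m = 2.143, 69T/53T pair
base radii: r_b1 = 68.100937, r_b2 = 52.309415
tip radii: r_a1 = 76.076500, r_a2 = 58.932500
no profile shift: α' = α, a' = a
action lengths: √(r_a1²−r_b1²) = 33.910121, √(r_a2²−r_b2²) = 27.143409
base pitch p_b = π·m·cos α = 6.201316
CR = (33.910121 + 27.143409 − 130.723000·sin 22.91100°)/6.201316 = 1.638839
contact ratio ≈ 1.6388

1.6388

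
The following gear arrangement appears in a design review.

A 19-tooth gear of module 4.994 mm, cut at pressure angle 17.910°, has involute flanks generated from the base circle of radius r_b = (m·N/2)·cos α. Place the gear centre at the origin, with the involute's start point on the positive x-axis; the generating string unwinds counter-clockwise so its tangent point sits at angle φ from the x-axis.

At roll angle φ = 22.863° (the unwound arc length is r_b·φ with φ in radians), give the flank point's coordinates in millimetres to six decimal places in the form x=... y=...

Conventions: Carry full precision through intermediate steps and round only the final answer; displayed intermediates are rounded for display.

topology: single-mesh involute geometry — m = 4.994, N = 19
pitch radius r_p = m·N/2 = 4.994·19/2 = 47.443000
base radius r_b = r_p·cos α = 47.443000·cos 17.910° = 45.143948
roll angle φ = 22.863° = 0.39903463 rad
x = r_b·(cos φ + φ·sin φ) = 48.596242
y = r_b·(sin φ − φ·cos φ) = 0.940977

x=48.596242 y=0.940977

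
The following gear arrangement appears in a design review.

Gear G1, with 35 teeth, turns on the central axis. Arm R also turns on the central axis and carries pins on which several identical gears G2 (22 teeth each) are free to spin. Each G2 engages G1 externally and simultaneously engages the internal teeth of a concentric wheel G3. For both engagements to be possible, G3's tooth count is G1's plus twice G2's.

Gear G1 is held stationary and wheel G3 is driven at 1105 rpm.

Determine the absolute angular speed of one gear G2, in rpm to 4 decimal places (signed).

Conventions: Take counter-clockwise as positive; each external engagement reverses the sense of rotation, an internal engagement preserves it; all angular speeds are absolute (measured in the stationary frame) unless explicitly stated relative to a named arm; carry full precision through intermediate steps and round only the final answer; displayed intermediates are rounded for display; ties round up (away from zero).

planetary set (35T centre, 22T on arm, 79T internal) — Willis relation
normalise by the input: solve with ω_ring = 1, then scale by 1105 rpm
ring teeth: 35 + 2·22 = 79
35(ω_sun−ω_arm) = −79(ω_ring−ω_arm),  ω_sun = 0, ω_ring = 1
35(0−ω_arm) = −79(1−ω_arm)  ⇒  114·ω_arm = 79  ⇒  ω_arm = 79/114
sun–planet mesh: 35·(0−79/114) = −22·(ω_p−ω_arm)  ⇒  ω_p−ω_arm = 2765/2508
ω_p = 79/114 + 2765/2508 = 79/44
scale: ω_p = 79/44 × 1105 rpm = +1983.9773 rpm

+1983.9773 rpm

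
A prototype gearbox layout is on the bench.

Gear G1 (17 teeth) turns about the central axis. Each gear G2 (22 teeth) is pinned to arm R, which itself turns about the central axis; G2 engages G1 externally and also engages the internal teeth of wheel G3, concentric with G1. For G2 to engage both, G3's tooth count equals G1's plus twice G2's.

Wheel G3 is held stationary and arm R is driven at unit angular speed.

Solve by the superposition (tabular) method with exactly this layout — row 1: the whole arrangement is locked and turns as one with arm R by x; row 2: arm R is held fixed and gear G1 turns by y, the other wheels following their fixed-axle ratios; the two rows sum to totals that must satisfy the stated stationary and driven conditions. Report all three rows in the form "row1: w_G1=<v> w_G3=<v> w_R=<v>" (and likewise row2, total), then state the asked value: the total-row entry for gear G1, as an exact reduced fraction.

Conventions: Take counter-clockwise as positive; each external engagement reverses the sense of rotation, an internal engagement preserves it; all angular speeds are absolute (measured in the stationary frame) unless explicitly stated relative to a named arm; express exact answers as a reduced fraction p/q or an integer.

row1: w_G1=1 w_G3=1 w_R=1
row2: w_G1=61/17 w_G3=-1 w_R=0
total: w_G1=78/17 w_G3=0 w_R=1
asked value: 78/17

recognized (axles ride arm R): planetary set, 17/22/61 teeth
row 1: whole set turns with the arm by x
row 2 — arm fixed, fixed-axis ratios: sun y, ring −(17/61)·y, arm 0
boundary: total ω_ring = x − (17/61)·y = 0 and total ω_arm = x = 1  ⇒  y = 61/17, x = 1
row 2 ring = −(17/61)·61/17 = -1
totals (row 1 + row 2): sun 1 + 61/17 = 78/17, ring 1 + (-1) = 0, arm 1 + 0 = 1
asked cell (total, sun) = 78/17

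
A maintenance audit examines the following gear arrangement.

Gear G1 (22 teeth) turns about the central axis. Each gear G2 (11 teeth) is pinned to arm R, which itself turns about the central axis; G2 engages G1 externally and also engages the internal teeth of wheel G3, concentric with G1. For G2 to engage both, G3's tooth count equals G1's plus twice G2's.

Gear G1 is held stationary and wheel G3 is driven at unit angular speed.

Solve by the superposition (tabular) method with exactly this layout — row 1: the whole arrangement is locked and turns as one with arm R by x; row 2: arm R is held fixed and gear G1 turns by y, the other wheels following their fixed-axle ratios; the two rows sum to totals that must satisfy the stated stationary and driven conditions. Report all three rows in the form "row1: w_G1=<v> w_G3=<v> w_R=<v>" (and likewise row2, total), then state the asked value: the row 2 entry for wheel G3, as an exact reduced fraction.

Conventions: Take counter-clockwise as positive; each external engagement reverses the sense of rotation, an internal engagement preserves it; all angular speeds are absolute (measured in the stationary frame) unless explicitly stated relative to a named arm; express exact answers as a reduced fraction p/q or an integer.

row1: w_G1=2/3 w_G3=2/3 w_R=2/3
row2: w_G1=-2/3 w_G3=1/3 w_R=0
total: w_G1=0 w_G3=1 w_R=2/3
asked value: 1/3

recognized (axles ride arm R): planetary set, 22/11/44 teeth
row 1 (train locked, turned with arm): all members turn x
superposition row 2 [arm held]: sun y, ring −(22/44)·y, arm 0
boundary: total ω_sun = x + y = 0 and total ω_ring = x − (22/44)·y = 1  ⇒  y = -2/3, x = 2/3
row 2 ring = −(22/44)·(-2/3) = 1/3
totals (row 1 + row 2): sun 2/3 + (-2/3) = 0, ring 2/3 + 1/3 = 1, arm 2/3 + 0 = 2/3
asked cell (row2, ring) = 1/3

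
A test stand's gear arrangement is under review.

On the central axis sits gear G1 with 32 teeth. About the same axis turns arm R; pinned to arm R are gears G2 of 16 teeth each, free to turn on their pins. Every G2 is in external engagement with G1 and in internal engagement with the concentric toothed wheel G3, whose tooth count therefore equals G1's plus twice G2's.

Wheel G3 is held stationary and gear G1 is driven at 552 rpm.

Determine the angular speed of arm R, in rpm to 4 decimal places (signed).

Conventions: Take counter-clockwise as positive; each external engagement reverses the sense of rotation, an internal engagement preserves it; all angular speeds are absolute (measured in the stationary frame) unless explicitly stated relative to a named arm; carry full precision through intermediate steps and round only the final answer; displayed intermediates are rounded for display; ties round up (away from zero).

recognized (axles ride arm R): planetary set, 32/16/64 teeth
normalise by the input: solve with ω_sun = 1, then scale by 552 rpm
ring teeth: 32 + 2·16 = 64
32(ω_sun−ω_arm) = −64(ω_ring−ω_arm),  ω_ring = 0, ω_sun = 1
32(1−ω_arm) = −64(0−ω_arm)  ⇒  96·ω_arm = 32  ⇒  ω_arm = 1/3
scale: ω_arm = 1/3 × 552 rpm = +184.0000 rpm

+184.0000 rpm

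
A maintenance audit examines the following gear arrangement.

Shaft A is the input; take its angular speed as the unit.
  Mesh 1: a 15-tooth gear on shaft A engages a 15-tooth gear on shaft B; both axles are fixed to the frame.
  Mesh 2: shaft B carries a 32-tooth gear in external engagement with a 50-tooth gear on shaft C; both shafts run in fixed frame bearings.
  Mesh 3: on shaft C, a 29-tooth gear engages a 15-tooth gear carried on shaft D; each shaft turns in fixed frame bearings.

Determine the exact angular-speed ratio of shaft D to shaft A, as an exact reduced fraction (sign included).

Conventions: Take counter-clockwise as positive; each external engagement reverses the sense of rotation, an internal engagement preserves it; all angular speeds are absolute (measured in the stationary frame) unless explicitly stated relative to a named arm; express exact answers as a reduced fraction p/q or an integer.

-464/375

class = fixed-axis compound train [3 meshes; 3 ratios multiply, 3 sense flips]
mesh 1 [15T→15T]: running ratio 1, sense −
mesh 2 [32T→50T]: running ratio 16/25, sense +
mesh 3 [29T→15T]: running ratio 464/375, sense −
ω_out/ω_in = -464/375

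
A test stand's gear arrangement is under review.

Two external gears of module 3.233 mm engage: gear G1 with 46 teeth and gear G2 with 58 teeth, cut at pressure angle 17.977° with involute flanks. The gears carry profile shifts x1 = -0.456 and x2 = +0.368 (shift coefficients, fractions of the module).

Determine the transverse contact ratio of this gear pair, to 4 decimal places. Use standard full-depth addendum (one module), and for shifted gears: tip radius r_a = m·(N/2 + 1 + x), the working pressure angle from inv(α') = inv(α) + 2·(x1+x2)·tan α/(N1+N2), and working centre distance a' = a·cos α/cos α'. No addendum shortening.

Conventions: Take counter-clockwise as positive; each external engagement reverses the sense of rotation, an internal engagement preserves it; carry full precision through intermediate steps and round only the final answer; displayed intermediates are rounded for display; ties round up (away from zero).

recognized (one external pair, fixed centres): single-mesh tooth geometry, m = 3.233, N1 = 46, N2 = 58
base radii: r_b1 = 70.728830, r_b2 = 89.179829
tip radii: r_a1 = 76.117752, r_a2 = 98.179744
inv(α') = inv(17.977°) + 2·(-0.456+0.368)·tan α/(46+58) = 0.01016900  ⇒  α' = 17.67271°
a' = a·cos α / cos α' = 168.1160·cos 17.977°/cos 17.67271° = 167.829155
action lengths: √(r_a1²−r_b1²) = 28.130851, √(r_a2²−r_b2²) = 41.063612
base pitch p_b = π·m·cos α = 9.660921
CR = (28.130851 + 41.063612 − 167.829155·sin 17.67271°)/9.660921 = 1.888538
contact ratio ≈ 1.8885

1.8885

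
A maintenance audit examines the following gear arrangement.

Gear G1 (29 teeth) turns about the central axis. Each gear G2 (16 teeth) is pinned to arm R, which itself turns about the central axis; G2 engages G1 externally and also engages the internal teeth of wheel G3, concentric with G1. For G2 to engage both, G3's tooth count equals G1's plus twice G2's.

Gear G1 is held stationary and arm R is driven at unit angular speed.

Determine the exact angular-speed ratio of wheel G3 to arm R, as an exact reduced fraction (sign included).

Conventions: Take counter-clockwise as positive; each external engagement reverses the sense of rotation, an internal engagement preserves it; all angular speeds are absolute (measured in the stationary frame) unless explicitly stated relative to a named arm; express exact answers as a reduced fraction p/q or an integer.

90/61

recognized (axles ride arm R): planetary set, 29/16/61 teeth
ring teeth: 29 + 2·16 = 61
29(ω_sun−ω_arm) = −61(ω_ring−ω_arm),  ω_sun = 0, ω_arm = 1
ω_ring = 1 − (29/61)(0−1) = 90/61
ω_out/ω_in = 90/61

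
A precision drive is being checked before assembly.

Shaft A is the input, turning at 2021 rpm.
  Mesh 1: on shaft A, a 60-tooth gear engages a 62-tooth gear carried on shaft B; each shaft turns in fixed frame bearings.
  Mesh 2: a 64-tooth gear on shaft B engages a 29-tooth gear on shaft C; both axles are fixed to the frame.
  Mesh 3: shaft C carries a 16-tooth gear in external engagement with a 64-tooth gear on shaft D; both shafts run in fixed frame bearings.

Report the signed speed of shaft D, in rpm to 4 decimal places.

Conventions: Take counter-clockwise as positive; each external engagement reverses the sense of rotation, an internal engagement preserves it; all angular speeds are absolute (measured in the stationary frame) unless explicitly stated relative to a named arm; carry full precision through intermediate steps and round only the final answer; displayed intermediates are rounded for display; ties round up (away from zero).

3-mesh fixed-axis compound train (all bearings frame-fixed)
mesh 1 [60T→62T]: ω = 2021.0000×60/62 = 1955.8065 rpm, sense flips to −
mesh 2 [64T→29T]: ω = 1955.8065×64/29 = 4316.2625 rpm, sense flips to +
mesh 3 [16T→64T]: ω = 4316.2625×16/64 = 1079.0656 rpm, sense flips to −
signed output speed = -1079.0656 rpm

-1079.0656 rpm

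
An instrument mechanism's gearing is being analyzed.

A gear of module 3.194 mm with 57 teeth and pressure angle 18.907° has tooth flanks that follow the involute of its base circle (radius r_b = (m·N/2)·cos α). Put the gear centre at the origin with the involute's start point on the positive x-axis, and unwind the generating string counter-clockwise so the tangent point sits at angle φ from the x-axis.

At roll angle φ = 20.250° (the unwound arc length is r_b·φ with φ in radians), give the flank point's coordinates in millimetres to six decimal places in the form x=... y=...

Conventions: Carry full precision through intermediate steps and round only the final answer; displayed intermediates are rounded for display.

single-mesh involute tooth geometry (57T wheel at module 3.194)
pitch radius r_p = m·N/2 = 3.194·57/2 = 91.029000
base radius r_b = r_p·cos α = 91.029000·cos 18.907° = 86.117601
roll angle φ = 20.250° = 0.35342917 rad
x = r_b·(cos φ + φ·sin φ) = 91.329370
y = r_b·(sin φ − φ·cos φ) = 1.251536

x=91.329370 y=1.251536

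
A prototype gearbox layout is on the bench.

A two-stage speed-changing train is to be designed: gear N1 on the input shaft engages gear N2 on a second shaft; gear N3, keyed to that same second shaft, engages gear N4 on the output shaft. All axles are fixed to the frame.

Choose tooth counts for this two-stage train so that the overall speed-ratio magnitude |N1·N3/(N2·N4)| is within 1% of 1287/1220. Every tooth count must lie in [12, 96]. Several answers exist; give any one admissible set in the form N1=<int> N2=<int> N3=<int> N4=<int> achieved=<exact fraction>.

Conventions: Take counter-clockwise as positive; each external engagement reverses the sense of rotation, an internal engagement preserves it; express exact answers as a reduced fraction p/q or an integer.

N1=33 N2=20 N3=39 N4=61 achieved=1287/1220

design class (target 1287/1220): fixed-axis compound train
target = 1287/1220 in lowest terms: an exact hit needs N1·N3 = k·1287 and N2·N4 = k·1220 for one integer k, every count in [12, 96]; additionally prefer no 1:1 stage (N1 ≠ N2, N3 ≠ N4)
k = 1: N1·N3 = 1287 = 33·39, N2·N4 = 1220 = 20·61
achieved = 33·39/(20·61) = 1287/1220; |achieved − target| = 0 ≤ 1287/122000 ✓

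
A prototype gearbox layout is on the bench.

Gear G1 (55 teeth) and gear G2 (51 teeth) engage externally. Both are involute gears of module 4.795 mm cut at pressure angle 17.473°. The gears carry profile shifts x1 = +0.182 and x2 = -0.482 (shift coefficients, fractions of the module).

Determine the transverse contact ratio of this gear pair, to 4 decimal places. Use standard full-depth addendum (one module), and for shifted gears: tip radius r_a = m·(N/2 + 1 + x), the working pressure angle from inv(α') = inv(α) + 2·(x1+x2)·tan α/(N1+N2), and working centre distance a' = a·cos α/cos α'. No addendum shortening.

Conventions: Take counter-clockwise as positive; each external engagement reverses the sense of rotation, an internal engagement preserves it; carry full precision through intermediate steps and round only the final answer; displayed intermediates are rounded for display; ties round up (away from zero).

single-mesh involute tooth geometry (55T engaging 51T at module 4.795)
base radii: r_b1 = 125.778173, r_b2 = 116.630669
tip radii: r_a1 = 137.530190, r_a2 = 124.756310
inv(α') = inv(17.473°) + 2·(+0.182-0.482)·tan α/(55+51) = 0.00803762  ⇒  α' = 16.37058°
a' = a·cos α / cos α' = 254.1350·cos 17.473°/cos 16.37058° = 252.651643
action lengths: √(r_a1²−r_b1²) = 55.627371, √(r_a2²−r_b2²) = 44.287965
base pitch p_b = π·m·cos α = 14.368865
CR = (55.627371 + 44.287965 − 252.651643·sin 16.37058°)/14.368865 = 1.997774
contact ratio ≈ 1.9978

1.9978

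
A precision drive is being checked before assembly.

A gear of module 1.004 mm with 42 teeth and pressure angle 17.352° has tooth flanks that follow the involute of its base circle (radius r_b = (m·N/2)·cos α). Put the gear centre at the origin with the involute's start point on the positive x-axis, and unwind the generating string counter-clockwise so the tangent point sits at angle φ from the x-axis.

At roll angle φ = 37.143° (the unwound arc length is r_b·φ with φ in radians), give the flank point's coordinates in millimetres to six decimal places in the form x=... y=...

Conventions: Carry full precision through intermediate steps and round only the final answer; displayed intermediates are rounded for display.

x=23.919133 y=1.751879

single-mesh involute tooth geometry (42T wheel at module 1.004)
pitch radius r_p = m·N/2 = 1.004·42/2 = 21.084000
base radius r_b = r_p·cos α = 21.084000·cos 17.352° = 20.124478
roll angle φ = 37.143° = 0.64826764 rad
x = r_b·(cos φ + φ·sin φ) = 23.919133
y = r_b·(sin φ − φ·cos φ) = 1.751879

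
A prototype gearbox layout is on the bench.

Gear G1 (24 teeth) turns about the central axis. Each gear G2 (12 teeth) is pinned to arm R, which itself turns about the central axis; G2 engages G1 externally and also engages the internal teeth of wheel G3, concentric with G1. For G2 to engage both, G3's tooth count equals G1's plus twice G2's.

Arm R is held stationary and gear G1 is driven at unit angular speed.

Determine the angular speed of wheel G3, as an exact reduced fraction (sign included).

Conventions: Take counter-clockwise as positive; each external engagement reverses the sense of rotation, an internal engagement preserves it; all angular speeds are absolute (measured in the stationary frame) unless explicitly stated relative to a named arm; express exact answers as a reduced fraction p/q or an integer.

-1/2

planetary set (24T centre, 12T on arm, 48T internal) — Willis relation
ring teeth: 24 + 2·12 = 48
24(ω_sun−ω_arm) = −48(ω_ring−ω_arm),  ω_arm = 0, ω_sun = 1
ω_ring = 0 − (24/48)(1−0) = -1/2
exact speed ratio = -1/2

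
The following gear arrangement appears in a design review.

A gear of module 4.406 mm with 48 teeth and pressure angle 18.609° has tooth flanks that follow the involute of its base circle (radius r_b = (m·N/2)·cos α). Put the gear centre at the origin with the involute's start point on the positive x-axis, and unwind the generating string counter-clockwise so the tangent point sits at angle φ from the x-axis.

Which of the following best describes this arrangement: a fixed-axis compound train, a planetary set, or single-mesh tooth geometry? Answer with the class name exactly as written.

recognized (one wheel, involute flank): single-mesh tooth geometry, m = 4.406, N = 48
classification: single-mesh tooth geometry

single-mesh tooth geometry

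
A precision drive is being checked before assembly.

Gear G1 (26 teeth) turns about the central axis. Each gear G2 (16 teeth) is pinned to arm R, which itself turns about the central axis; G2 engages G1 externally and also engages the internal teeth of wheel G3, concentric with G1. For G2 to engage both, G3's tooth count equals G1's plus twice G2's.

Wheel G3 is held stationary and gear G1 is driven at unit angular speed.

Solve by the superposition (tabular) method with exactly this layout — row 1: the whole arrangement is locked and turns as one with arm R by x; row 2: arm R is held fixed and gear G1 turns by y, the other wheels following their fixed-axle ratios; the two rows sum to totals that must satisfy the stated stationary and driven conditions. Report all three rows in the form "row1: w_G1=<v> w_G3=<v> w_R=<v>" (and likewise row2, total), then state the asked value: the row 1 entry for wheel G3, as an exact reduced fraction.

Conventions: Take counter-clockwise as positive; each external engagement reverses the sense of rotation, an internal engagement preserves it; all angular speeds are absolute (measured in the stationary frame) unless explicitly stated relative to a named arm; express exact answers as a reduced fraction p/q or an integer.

row1: w_G1=13/42 w_G3=13/42 w_R=13/42
row2: w_G1=29/42 w_G3=-13/42 w_R=0
total: w_G1=1 w_G3=0 w_R=13/42
asked value: 13/42

recognized (axles ride arm R): planetary set, 26/16/58 teeth
row 1 — lock + rotate with arm: ω_sun = ω_ring = ω_arm = x
row 2 — arm fixed, fixed-axis ratios: sun y, ring −(26/58)·y, arm 0
boundary: total ω_ring = x − (26/58)·y = 0 and total ω_sun = x + y = 1  ⇒  y = 29/42, x = 13/42
row 2 ring = −(26/58)·29/42 = -13/42
totals (row 1 + row 2): sun 13/42 + 29/42 = 1, ring 13/42 + (-13/42) = 0, arm 13/42 + 0 = 13/42
asked cell (row1, ring) = 13/42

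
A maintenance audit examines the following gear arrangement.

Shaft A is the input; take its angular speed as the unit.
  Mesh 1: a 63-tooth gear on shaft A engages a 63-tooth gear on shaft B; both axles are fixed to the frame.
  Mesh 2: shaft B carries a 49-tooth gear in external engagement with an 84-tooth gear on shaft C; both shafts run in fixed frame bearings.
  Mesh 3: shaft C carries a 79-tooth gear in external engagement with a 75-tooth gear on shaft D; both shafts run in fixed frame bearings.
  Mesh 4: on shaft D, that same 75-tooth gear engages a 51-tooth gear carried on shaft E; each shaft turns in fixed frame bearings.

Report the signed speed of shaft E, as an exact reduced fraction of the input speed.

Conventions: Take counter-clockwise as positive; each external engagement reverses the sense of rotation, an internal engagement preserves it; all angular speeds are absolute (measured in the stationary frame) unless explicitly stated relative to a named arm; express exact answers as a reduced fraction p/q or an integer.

553/612

4-mesh fixed-axis compound train (all bearings frame-fixed)
mesh 1 [63T→63T]: |ω|/ω_in = 1×63/63 = 1, sense flips to −
mesh 2 [49T→84T]: |ω|/ω_in = 1×49/84 = 7/12, sense flips to +
mesh 3 [79T→75T]: |ω|/ω_in = (7/12)×79/75 = 553/900, sense flips to −
mesh 4 [75T→51T]: |ω|/ω_in = (553/900)×75/51 = 553/612, sense flips to +
signed output speed (× input speed) = 553/612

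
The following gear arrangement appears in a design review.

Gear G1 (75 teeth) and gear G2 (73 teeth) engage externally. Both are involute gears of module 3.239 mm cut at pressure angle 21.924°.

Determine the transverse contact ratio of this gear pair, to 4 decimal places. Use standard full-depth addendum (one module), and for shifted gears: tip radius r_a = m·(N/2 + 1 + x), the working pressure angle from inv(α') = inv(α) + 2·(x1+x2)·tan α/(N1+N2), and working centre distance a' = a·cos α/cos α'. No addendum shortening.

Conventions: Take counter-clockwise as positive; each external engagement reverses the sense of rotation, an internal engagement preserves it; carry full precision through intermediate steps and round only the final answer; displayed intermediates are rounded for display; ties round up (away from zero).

topology: single-mesh involute geometry — m = 3.239, 75T/73T pair
base radii: r_b1 = 112.678324, r_b2 = 109.673569
tip radii: r_a1 = 124.701500, r_a2 = 121.462500
no profile shift: α' = α, a' = a
action lengths: √(r_a1²−r_b1²) = 53.423397, √(r_a2²−r_b2²) = 52.200069
base pitch p_b = π·m·cos α = 9.439717
CR = (53.423397 + 52.200069 − 239.686000·sin 21.92400°)/9.439717 = 1.708777
contact ratio ≈ 1.7088

1.7088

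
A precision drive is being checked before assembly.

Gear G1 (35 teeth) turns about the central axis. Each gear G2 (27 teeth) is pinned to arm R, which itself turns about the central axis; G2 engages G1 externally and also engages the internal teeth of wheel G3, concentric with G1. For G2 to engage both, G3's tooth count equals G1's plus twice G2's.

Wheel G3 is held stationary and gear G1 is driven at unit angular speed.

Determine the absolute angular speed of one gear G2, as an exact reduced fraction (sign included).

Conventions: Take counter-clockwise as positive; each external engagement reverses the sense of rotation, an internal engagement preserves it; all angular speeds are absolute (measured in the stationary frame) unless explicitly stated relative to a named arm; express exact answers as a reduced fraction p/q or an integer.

-35/54

recognized (axles ride arm R): planetary set, 35/27/89 teeth
ring teeth: 35 + 2·27 = 89
35(ω_sun−ω_arm) = −89(ω_ring−ω_arm),  ω_ring = 0, ω_sun = 1
35(1−ω_arm) = −89(0−ω_arm)  ⇒  124·ω_arm = 35  ⇒  ω_arm = 35/124
sun–planet mesh: 35·(1−35/124) = −27·(ω_p−ω_arm)  ⇒  ω_p−ω_arm = -3115/3348
ω_p = 35/124 − 3115/3348 = -35/54
exact speed ratio = -35/54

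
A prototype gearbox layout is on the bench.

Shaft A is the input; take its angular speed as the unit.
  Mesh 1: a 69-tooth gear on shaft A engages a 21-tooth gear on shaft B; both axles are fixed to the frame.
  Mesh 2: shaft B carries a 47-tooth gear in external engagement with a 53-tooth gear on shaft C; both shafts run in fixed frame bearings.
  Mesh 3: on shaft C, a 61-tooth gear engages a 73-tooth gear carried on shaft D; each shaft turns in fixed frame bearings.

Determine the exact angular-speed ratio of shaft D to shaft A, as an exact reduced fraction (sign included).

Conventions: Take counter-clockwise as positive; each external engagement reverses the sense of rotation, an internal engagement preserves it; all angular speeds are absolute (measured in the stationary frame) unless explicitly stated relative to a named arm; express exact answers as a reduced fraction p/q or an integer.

-65941/27083

class = fixed-axis compound train [3 meshes; 3 ratios multiply, 3 sense flips]
mesh 1 [69T→21T]: running ratio 23/7, sense −
mesh 2 [47T→53T]: running ratio 1081/371, sense +
mesh 3 [61T→73T]: running ratio 65941/27083, sense −
ω_out/ω_in = -65941/27083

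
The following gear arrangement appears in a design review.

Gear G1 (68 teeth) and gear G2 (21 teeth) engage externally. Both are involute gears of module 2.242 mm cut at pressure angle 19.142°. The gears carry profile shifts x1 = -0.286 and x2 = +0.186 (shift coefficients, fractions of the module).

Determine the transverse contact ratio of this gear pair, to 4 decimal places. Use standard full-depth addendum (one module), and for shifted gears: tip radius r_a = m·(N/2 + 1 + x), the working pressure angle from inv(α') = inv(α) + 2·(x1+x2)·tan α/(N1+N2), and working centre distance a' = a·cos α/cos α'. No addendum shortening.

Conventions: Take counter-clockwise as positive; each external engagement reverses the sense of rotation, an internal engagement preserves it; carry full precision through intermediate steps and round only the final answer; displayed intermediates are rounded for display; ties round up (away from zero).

single-mesh involute tooth geometry (68T engaging 21T at module 2.242)
base radii: r_b1 = 72.013262, r_b2 = 22.239390
tip radii: r_a1 = 77.828788, r_a2 = 26.200012
inv(α') = inv(19.142°) + 2·(-0.286+0.186)·tan α/(68+21) = 0.01223126  ⇒  α' = 18.76304°
a' = a·cos α / cos α' = 99.7690·cos 19.142°/cos 18.76304° = 99.542650
action lengths: √(r_a1²−r_b1²) = 29.519660, √(r_a2²−r_b2²) = 13.850999
base pitch p_b = π·m·cos α = 6.654010
CR = (29.519660 + 13.850999 − 99.542650·sin 18.76304°)/6.654010 = 1.706080
contact ratio ≈ 1.7061

1.7061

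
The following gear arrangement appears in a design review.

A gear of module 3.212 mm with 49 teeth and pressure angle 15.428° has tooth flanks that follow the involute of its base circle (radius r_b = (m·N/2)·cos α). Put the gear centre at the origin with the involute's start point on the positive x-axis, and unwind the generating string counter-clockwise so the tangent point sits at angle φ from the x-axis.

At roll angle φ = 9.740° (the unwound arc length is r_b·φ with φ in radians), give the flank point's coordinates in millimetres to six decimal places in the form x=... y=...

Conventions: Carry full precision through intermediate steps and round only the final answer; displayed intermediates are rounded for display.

recognized (one wheel, involute flank): single-mesh tooth geometry, m = 3.212, N = 49
pitch radius r_p = m·N/2 = 3.212·49/2 = 78.694000
base radius r_b = r_p·cos α = 78.694000·cos 15.428° = 75.858302
roll angle φ = 9.740° = 0.16999507 rad
x = r_b·(cos φ + φ·sin φ) = 76.946485
y = r_b·(sin φ − φ·cos φ) = 0.123861

x=76.946485 y=0.123861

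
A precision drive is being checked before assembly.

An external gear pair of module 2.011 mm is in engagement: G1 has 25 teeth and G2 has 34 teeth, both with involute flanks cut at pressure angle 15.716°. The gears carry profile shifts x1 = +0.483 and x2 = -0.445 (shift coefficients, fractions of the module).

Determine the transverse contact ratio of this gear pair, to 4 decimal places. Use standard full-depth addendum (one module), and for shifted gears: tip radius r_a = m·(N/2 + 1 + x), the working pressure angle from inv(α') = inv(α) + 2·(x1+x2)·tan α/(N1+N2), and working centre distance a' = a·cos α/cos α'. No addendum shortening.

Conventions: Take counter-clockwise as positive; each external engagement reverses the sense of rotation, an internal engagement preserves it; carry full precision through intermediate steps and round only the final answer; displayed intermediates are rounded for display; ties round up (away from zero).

topology: single-mesh involute geometry — m = 2.011, 25T/34T pair
base radii: r_b1 = 24.197763, r_b2 = 32.908958
tip radii: r_a1 = 28.119813, r_a2 = 35.303105
inv(α') = inv(15.716°) + 2·(+0.483-0.445)·tan α/(25+34) = 0.00745518  ⇒  α' = 15.97381°
a' = a·cos α / cos α' = 59.3245·cos 15.716°/cos 15.97381° = 59.400310
action lengths: √(r_a1²−r_b1²) = 14.324529, √(r_a2²−r_b2²) = 12.779268
base pitch p_b = π·m·cos α = 6.081561
CR = (14.324529 + 12.779268 − 59.400310·sin 15.97381°)/6.081561 = 1.768782
contact ratio ≈ 1.7688

1.7688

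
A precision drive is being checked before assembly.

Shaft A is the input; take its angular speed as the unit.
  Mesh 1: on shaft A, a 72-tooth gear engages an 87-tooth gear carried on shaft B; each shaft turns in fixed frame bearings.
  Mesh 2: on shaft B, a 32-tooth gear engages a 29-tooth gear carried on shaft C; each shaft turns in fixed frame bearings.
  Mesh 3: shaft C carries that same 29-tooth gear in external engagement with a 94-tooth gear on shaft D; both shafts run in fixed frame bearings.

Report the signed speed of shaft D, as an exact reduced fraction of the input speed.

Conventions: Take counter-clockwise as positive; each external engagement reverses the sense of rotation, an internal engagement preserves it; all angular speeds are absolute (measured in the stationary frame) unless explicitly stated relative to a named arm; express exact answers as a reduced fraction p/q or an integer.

3-mesh fixed-axis compound train (all bearings frame-fixed)
mesh 1 [72T→87T]: |ω|/ω_in = 1×72/87 = 24/29, sense flips to −
mesh 2 [32T→29T]: |ω|/ω_in = (24/29)×32/29 = 768/841, sense flips to +
mesh 3 [29T→94T]: |ω|/ω_in = (768/841)×29/94 = 384/1363, sense flips to −
signed output speed (× input speed) = -384/1363

-384/1363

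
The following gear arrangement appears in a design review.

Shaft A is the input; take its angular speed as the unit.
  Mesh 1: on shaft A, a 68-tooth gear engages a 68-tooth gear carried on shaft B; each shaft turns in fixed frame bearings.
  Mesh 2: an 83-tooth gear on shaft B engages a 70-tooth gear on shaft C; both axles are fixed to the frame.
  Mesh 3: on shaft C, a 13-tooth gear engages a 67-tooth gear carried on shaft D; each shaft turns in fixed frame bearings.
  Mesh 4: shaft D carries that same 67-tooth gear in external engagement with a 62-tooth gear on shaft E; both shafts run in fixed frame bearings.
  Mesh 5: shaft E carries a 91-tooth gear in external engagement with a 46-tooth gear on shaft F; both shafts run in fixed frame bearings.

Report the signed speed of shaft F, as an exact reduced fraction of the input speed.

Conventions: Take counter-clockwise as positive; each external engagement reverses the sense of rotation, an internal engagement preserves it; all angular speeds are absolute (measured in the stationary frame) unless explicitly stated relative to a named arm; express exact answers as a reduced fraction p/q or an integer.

5-mesh fixed-axis compound train (all bearings frame-fixed)
mesh 1 [68T→68T]: |ω|/ω_in = 1×68/68 = 1, sense flips to −
mesh 2 [83T→70T]: |ω|/ω_in = 1×83/70 = 83/70, sense flips to +
mesh 3 [13T→67T]: |ω|/ω_in = (83/70)×13/67 = 1079/4690, sense flips to −
mesh 4 [67T→62T]: |ω|/ω_in = (1079/4690)×67/62 = 1079/4340, sense flips to +
mesh 5 [91T→46T]: |ω|/ω_in = (1079/4340)×91/46 = 14027/28520, sense flips to −
signed output speed (× input speed) = -14027/28520

-14027/28520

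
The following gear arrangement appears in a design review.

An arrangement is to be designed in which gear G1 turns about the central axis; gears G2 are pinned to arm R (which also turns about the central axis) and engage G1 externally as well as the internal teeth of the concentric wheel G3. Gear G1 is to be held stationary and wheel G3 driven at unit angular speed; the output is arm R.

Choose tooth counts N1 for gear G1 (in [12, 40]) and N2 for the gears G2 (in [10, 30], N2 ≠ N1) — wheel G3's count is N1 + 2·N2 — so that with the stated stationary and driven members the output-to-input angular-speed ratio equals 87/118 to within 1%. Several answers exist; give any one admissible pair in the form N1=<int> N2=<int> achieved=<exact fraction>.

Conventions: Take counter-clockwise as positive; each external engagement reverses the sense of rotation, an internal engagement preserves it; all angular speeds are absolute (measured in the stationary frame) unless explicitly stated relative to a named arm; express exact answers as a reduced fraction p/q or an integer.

planetary set to be sized for 87/118 (Willis relation)
Willis with ω_sun = 0: ω_arm/ω_ring = N3/(N1+N3); set equal to 87/118  ⇒  N3/N1 = (87/118)/(1 − 87/118) = 87/31
N3 = N1 + 2·N2  ⇒  N2/N1 = (N3/N1 − 1)/2 = (87/31 − 1)/2 = 28/31
smallest multiple with N1 ≥ 12 and N2 ≥ 10: k = 1  ⇒  N1 = 1·31 = 31, N2 = 1·28 = 28 (N1 ≤ 40, N2 ≤ 30, N2 ≠ N1 ✓), N3 = 31 + 2·28 = 87
check: N3/(N1+N3) with N1 = 31, N3 = 87 gives 87/118; |achieved − target| = 0 ≤ 87/11800 ✓

N1=31 N2=28 achieved=87/118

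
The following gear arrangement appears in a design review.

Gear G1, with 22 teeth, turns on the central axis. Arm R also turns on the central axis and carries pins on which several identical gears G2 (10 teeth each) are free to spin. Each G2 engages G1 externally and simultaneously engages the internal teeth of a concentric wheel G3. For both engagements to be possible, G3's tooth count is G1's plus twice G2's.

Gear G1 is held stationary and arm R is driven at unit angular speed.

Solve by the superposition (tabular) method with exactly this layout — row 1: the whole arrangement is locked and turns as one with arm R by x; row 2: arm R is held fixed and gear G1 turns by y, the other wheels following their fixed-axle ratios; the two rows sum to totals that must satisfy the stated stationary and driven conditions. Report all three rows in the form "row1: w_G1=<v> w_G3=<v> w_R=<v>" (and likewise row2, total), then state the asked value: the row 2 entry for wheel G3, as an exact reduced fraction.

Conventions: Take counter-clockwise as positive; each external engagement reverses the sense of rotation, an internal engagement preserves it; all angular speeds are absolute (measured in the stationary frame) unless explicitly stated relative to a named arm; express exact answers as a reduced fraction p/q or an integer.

row1: w_G1=1 w_G3=1 w_R=1
row2: w_G1=-1 w_G3=11/21 w_R=0
total: w_G1=0 w_G3=32/21 w_R=1
asked value: 11/21

class = planetary set [G3 = 22+2·10 = 42; Willis about the carrier]
row 1 (train locked, turned with arm): all members turn x
superposition row 2 [arm held]: sun y, ring −(22/42)·y, arm 0
boundary: total ω_sun = x + y = 0 and total ω_arm = x = 1  ⇒  y = -1, x = 1
row 2 ring = −(22/42)·(-1) = 11/21
totals (row 1 + row 2): sun 1 + (-1) = 0, ring 1 + 11/21 = 32/21, arm 1 + 0 = 1
asked cell (row2, ring) = 11/21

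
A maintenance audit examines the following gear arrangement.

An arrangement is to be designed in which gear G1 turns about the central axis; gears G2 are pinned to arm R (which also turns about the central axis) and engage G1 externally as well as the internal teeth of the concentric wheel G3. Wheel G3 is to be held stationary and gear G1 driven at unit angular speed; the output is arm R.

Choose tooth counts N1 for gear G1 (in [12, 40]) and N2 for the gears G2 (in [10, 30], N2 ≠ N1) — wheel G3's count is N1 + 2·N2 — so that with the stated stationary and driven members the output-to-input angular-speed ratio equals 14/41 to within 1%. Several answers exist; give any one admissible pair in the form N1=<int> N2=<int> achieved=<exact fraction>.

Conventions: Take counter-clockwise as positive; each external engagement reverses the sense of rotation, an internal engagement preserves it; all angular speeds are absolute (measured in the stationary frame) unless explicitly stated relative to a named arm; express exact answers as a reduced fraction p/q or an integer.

topology: planetary set — design target 14/41, arm = carrier (Willis)
Willis with ω_ring = 0: ω_arm/ω_sun = N1/(N1+N3); set equal to 14/41  ⇒  N3/N1 = 1/(14/41) − 1 = 27/14
N3 = N1 + 2·N2  ⇒  N2/N1 = (N3/N1 − 1)/2 = (27/14 − 1)/2 = 13/28
smallest multiple with N1 ≥ 12 and N2 ≥ 10: k = 1  ⇒  N1 = 1·28 = 28, N2 = 1·13 = 13 (N1 ≤ 40, N2 ≤ 30, N2 ≠ N1 ✓), N3 = 28 + 2·13 = 54
check: N1/(N1+N3) with N1 = 28, N3 = 54 gives 14/41; |achieved − target| = 0 ≤ 7/2050 ✓

N1=28 N2=13 achieved=14/41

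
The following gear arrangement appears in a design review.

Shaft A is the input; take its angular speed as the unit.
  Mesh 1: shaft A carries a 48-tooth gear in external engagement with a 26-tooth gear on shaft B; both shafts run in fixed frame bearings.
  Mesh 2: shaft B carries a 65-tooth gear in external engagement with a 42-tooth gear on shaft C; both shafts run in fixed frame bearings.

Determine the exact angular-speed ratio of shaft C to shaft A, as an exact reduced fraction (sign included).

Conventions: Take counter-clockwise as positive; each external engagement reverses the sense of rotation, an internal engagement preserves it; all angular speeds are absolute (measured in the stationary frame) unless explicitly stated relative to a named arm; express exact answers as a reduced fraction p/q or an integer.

20/7

class = fixed-axis compound train [2 meshes; 2 ratios multiply, 2 sense flips]
mesh 1 [48T→26T]: running ratio 24/13, sense −
mesh 2 [65T→42T]: running ratio 20/7, sense +
ω_out/ω_in = 20/7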